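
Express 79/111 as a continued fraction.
[0; 1, 2, 2, 7, 2]

Euclidean algorithm steps:
79 = 0 × 111 + 79
111 = 1 × 79 + 32
79 = 2 × 32 + 15
32 = 2 × 15 + 2
15 = 7 × 2 + 1
2 = 2 × 1 + 0
Continued fraction: [0; 1, 2, 2, 7, 2]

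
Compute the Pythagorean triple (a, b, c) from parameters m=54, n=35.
(1691, 3780, 4141)

Euclid's formula: a = m² - n², b = 2mn, c = m² + n²
m = 54, n = 35
a = 54² - 35² = 2916 - 1225 = 1691
b = 2 × 54 × 35 = 3780
c = 54² + 35² = 2916 + 1225 = 4141
Verification: 1691² + 3780² = 2859481 + 14288400 = 17147881 = 4141² ✓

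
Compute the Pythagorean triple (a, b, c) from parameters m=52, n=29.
(1863, 3016, 3545)

Euclid's formula: a = m² - n², b = 2mn, c = m² + n²
m = 52, n = 29
a = 52² - 29² = 2704 - 841 = 1863
b = 2 × 52 × 29 = 3016
c = 52² + 29² = 2704 + 841 = 3545
Verification: 1863² + 3016² = 3470769 + 9096256 = 12567025 = 3545² ✓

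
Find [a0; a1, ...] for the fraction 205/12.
[17; 12]

Euclidean algorithm steps:
205 = 17 × 12 + 1
12 = 12 × 1 + 0
Continued fraction: [17; 12]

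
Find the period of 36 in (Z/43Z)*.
3

43 is prime, so ord(36) divides φ(43) = 42.
Divisors of 42: 1, 2, 3, 6, 7, 14, 21, 42.
Repeated squaring: 36^1 ≡ 36, 36^2 ≡ 6, 36^4 ≡ 36, 36^8 ≡ 6, 36^16 ≡ 36, 36^32 ≡ 6 (mod 43).
Test 36^d mod 43 for each divisor d in increasing order:
36^1 ≡ 36
36^2 ≡ 6
36^3 = 36^2·36^1 ≡ 1  ← first divisor giving 1
The order is 3.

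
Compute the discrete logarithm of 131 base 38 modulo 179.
159

Baby-step giant-step with step n = ⌈√179⌉ = 14.
Baby steps 38^j mod 179 (j:value) for j=0..13: 0:1, 1:38, 2:12, 3:98, 4:144, 5:102, 6:117, 7:150, 8:151, 9:10, 10:22, 11:120, 12:85, 13:8.
Giant-step multiplier: 38^(-14) ≡ 38^(178-14) = 38^164 ≡ 116 (mod 179).
Giant steps γ_i = 131·116^i mod 179: γ_0=131, γ_1=160, γ_2=123, γ_3=127, γ_4=54, γ_5=178, γ_6=63, γ_7=148, γ_8=163, γ_9=113, γ_10=41, γ_11=102 (in table at j=5).
x = i·n + j = 11·14 + 5 = 159.
Check: 38^159 ≡ 131 (mod 179).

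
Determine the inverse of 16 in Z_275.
86

gcd(16, 275) = 1, so the inverse exists.
Extended Euclidean algorithm on (275, 16):
275 = 17 × 16 + 3  ⟹  3 = (1)·275 + (-17)·16
16 = 5 × 3 + 1  ⟹  1 = (-5)·275 + (86)·16
So (86)·16 ≡ 1 (mod 275), i.e. 16^(-1) ≡ 86 (mod 275).
Check: 16 × 86 = 1376 ≡ 1 (mod 275)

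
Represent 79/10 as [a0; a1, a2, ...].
[7; 1, 9]

Euclidean algorithm steps:
79 = 7 × 10 + 9
10 = 1 × 9 + 1
9 = 9 × 1 + 0
Continued fraction: [7; 1, 9]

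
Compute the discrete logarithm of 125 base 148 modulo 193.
171

Baby-step giant-step with step n = ⌈√193⌉ = 14.
Baby steps 148^j mod 193 (j:value) for j=0..13: 0:1, 1:148, 2:95, 3:164, 4:147, 5:140, 6:69, 7:176, 8:186, 9:122, 10:107, 11:10, 12:129, 13:178.
Giant-step multiplier: 148^(-14) ≡ 148^(192-14) = 148^178 ≡ 191 (mod 193).
Giant steps γ_i = 125·191^i mod 193: γ_0=125, γ_1=136, γ_2=114, γ_3=158, γ_4=70, γ_5=53, γ_6=87, γ_7=19, γ_8=155, γ_9=76, γ_10=41, γ_11=111, γ_12=164 (in table at j=3).
x = i·n + j = 12·14 + 3 = 171.
Check: 148^171 ≡ 125 (mod 193).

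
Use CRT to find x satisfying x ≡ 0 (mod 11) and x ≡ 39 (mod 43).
297

Using Chinese Remainder Theorem:
M = 11 × 43 = 473
M1 = 43, M2 = 11
y1 = 43^(-1) mod 11 = 10
y2 = 11^(-1) mod 43 = 4
x = (0×43×10 + 39×11×4) mod 473 = 297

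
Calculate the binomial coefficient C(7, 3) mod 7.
0

Using Lucas' theorem:
Write n=7 and k=3 in base 7:
n in base 7: [1, 0]
k in base 7: [0, 3]
C(7,3) mod 7 = ∏ C(n_i, k_i) mod 7
Digit binomials (mod 7): C(1,0) = 1; C(0,3) = 0 (k_i > n_i)
Product: 1 × 0 = 0 ≡ 0 (mod 7)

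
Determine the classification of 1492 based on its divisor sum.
deficient

Proper divisors of 1492: sum = 1 + 2 + 4 + 373 + 746 = 1126
Since 1126 < 1492, 1492 is deficient.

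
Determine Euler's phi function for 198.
60

198 = 2 × 3^2 × 11
φ(n) = n × ∏(1 - 1/p) for each prime p dividing n
φ(198) = 198 × (1 - 1/2) × (1 - 1/3) × (1 - 1/11) = 60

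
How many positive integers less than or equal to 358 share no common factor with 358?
178

358 = 2 × 179
φ(n) = n × ∏(1 - 1/p) for each prime p dividing n
φ(358) = 358 × (1 - 1/2) × (1 - 1/179) = 178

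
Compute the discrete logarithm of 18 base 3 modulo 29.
19

Baby-step giant-step with step n = ⌈√29⌉ = 6.
Baby steps 3^j mod 29 (j:value) for j=0..5: 0:1, 1:3, 2:9, 3:27, 4:23, 5:11.
Giant-step multiplier: 3^(-6) ≡ 3^(28-6) = 3^22 ≡ 22 (mod 29).
Giant steps γ_i = 18·22^i mod 29: γ_0=18, γ_1=19, γ_2=12, γ_3=3 (in table at j=1).
x = i·n + j = 3·6 + 1 = 19.
Check: 3^19 ≡ 18 (mod 29).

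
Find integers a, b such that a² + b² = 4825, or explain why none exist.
8² + 69² (a=8, b=69)

Factorization: 4825 = 5^2 × 193
By Fermat: n is sum of two squares iff every prime p ≡ 3 (mod 4) appears to even power.
All primes ≡ 3 (mod 4) appear to even power.
Search a = 0, 1, 2, … for 4825 - a² a perfect square: first hit at a = 8: 4825 - 64 = 4761 = 69².
4825 = 8² + 69² = 64 + 4761 ✓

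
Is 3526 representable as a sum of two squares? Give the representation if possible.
Not possible

Factorization: 3526 = 2 × 41 × 43
By Fermat: n is sum of two squares iff every prime p ≡ 3 (mod 4) appears to even power.
Prime(s) ≡ 3 (mod 4) with odd exponent: [(43, 1)]
Therefore 3526 cannot be expressed as a² + b².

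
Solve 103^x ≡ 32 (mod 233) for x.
136

Baby-step giant-step with step n = ⌈√233⌉ = 16.
Baby steps 103^j mod 233 (j:value) for j=0..15: 0:1, 1:103, 2:124, 3:190, 4:231, 5:27, 6:218, 7:86, 8:4, 9:179, 10:30, 11:61, 12:225, 13:108, 14:173, 15:111.
Giant-step multiplier: 103^(-16) ≡ 103^(232-16) = 103^216 ≡ 102 (mod 233).
Giant steps γ_i = 32·102^i mod 233: γ_0=32, γ_1=2, γ_2=204, γ_3=71, γ_4=19, γ_5=74, γ_6=92, γ_7=64, γ_8=4 (in table at j=8).
x = i·n + j = 8·16 + 8 = 136.
Check: 103^136 ≡ 32 (mod 233).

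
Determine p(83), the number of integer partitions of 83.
23338469

p(n) counts ways to write n as a sum of positive integers (order ignored).
Euler's pentagonal recurrence: p(k) = p(k-1) + p(k-2) - p(k-5) - p(k-7) + p(k-12) + p(k-15) - ... (offsets j(3j∓1)/2, signs ++--, p(0)=1, p(<0)=0).
DP table for k = 0..82: p(0)=1, p(1)=1, p(2)=2, p(3)=3, p(4)=5, p(5)=7, p(6)=11, p(7)=15, p(8)=22, p(9)=30, p(10)=42, p(11)=56, p(12)=77, p(13)=101, p(14)=135, p(15)=176, p(16)=231, p(17)=297, p(18)=385, p(19)=490, p(20)=627, p(21)=792, p(22)=1002, p(23)=1255, p(24)=1575, p(25)=1958, p(26)=2436, p(27)=3010, p(28)=3718, p(29)=4565, p(30)=5604, p(31)=6842, p(32)=8349, p(33)=10143, p(34)=12310, p(35)=14883, p(36)=17977, p(37)=21637, p(38)=26015, p(39)=31185, p(40)=37338, p(41)=44583, p(42)=53174, p(43)=63261, p(44)=75175, p(45)=89134, p(46)=105558, p(47)=124754, p(48)=147273, p(49)=173525, p(50)=204226, p(51)=239943, p(52)=281589, p(53)=329931, p(54)=386155, p(55)=451276, p(56)=526823, p(57)=614154, p(58)=715220, p(59)=831820, p(60)=966467, p(61)=1121505, p(62)=1300156, p(63)=1505499, p(64)=1741630, p(65)=2012558, p(66)=2323520, p(67)=2679689, p(68)=3087735, p(69)=3554345, p(70)=4087968, p(71)=4697205, p(72)=5392783, p(73)=6185689, p(74)=7089500, p(75)=8118264, p(76)=9289091, p(77)=10619863, p(78)=12132164, p(79)=13848650, p(80)=15796476, p(81)=18004327, p(82)=20506255.
Final step: p(83) = p(82) + p(81) - p(78) - p(76) + p(71) + p(68) - p(61) - p(57) + p(48) + p(43) - p(32) - p(26) + p(13) + p(6)
= 20506255 + 18004327 - 12132164 - 9289091 + 4697205 + 3087735 - 1121505 - 614154 + 147273 + 63261 - 8349 - 2436 + 101 + 11
= 23338469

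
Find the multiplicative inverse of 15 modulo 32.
15

gcd(15, 32) = 1, so the inverse exists.
Extended Euclidean algorithm on (32, 15):
32 = 2 × 15 + 2  ⟹  2 = (1)·32 + (-2)·15
15 = 7 × 2 + 1  ⟹  1 = (-7)·32 + (15)·15
So (15)·15 ≡ 1 (mod 32), i.e. 15^(-1) ≡ 15 (mod 32).
Check: 15 × 15 = 225 ≡ 1 (mod 32)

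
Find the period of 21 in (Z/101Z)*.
50

101 is prime, so ord(21) divides φ(101) = 100.
Divisors of 100: 1, 2, 4, 5, 10, 20, 25, 50, 100.
Repeated squaring: 21^1 ≡ 21, 21^2 ≡ 37, 21^4 ≡ 56, 21^8 ≡ 5, 21^16 ≡ 25, 21^32 ≡ 19, 21^64 ≡ 58 (mod 101).
Test 21^d mod 101 for each divisor d in increasing order:
21^1 ≡ 21
21^2 ≡ 37
21^4 ≡ 56
21^5 = 21^4·21^1 ≡ 65
21^10 = 21^8·21^2 ≡ 84
21^20 = 21^16·21^4 ≡ 87
21^25 = 21^16·21^8·21^1 ≡ 100
21^50 = 21^32·21^16·21^2 ≡ 1  ← first divisor giving 1
The order is 50.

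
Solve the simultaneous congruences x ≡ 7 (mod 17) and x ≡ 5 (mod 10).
75

Using Chinese Remainder Theorem:
M = 17 × 10 = 170
M1 = 10, M2 = 17
y1 = 10^(-1) mod 17 = 12
y2 = 17^(-1) mod 10 = 3
x = (7×10×12 + 5×17×3) mod 170 = 75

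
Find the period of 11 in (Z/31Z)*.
30

31 is prime, so ord(11) divides φ(31) = 30.
Divisors of 30: 1, 2, 3, 5, 6, 10, 15, 30.
Repeated squaring: 11^1 ≡ 11, 11^2 ≡ 28, 11^4 ≡ 9, 11^8 ≡ 19, 11^16 ≡ 20 (mod 31).
Test 11^d mod 31 for each divisor d in increasing order:
11^1 ≡ 11
11^2 ≡ 28
11^3 = 11^2·11^1 ≡ 29
11^5 = 11^4·11^1 ≡ 6
11^6 = 11^4·11^2 ≡ 4
11^10 = 11^8·11^2 ≡ 5
11^15 = 11^8·11^4·11^2·11^1 ≡ 30
11^30 = 11^16·11^8·11^4·11^2 ≡ 1  ← first divisor giving 1
The order is 30.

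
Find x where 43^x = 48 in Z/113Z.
63

Baby-step giant-step with step n = ⌈√113⌉ = 11.
Baby steps 43^j mod 113 (j:value) for j=0..10: 0:1, 1:43, 2:41, 3:68, 4:99, 5:76, 6:104, 7:65, 8:83, 9:66, 10:13.
Giant-step multiplier: 43^(-11) ≡ 43^(112-11) = 43^101 ≡ 94 (mod 113).
Giant steps γ_i = 48·94^i mod 113: γ_0=48, γ_1=105, γ_2=39, γ_3=50, γ_4=67, γ_5=83 (in table at j=8).
x = i·n + j = 5·11 + 8 = 63.
Check: 43^63 ≡ 48 (mod 113).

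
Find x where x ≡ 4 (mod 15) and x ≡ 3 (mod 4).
19

Using Chinese Remainder Theorem:
M = 15 × 4 = 60
M1 = 4, M2 = 15
y1 = 4^(-1) mod 15 = 4
y2 = 15^(-1) mod 4 = 3
x = (4×4×4 + 3×15×3) mod 60 = 19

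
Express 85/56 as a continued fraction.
[1; 1, 1, 13, 2]

Euclidean algorithm steps:
85 = 1 × 56 + 29
56 = 1 × 29 + 27
29 = 1 × 27 + 2
27 = 13 × 2 + 1
2 = 2 × 1 + 0
Continued fraction: [1; 1, 1, 13, 2]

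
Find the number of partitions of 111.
679903203

p(n) counts ways to write n as a sum of positive integers (order ignored).
Euler's pentagonal recurrence: p(k) = p(k-1) + p(k-2) - p(k-5) - p(k-7) + p(k-12) + p(k-15) - ... (offsets j(3j∓1)/2, signs ++--, p(0)=1, p(<0)=0).
DP table for k = 0..110: p(0)=1, p(1)=1, p(2)=2, p(3)=3, p(4)=5, p(5)=7, p(6)=11, p(7)=15, p(8)=22, p(9)=30, p(10)=42, p(11)=56, p(12)=77, p(13)=101, p(14)=135, p(15)=176, p(16)=231, p(17)=297, p(18)=385, p(19)=490, p(20)=627, p(21)=792, p(22)=1002, p(23)=1255, p(24)=1575, p(25)=1958, p(26)=2436, p(27)=3010, p(28)=3718, p(29)=4565, p(30)=5604, p(31)=6842, p(32)=8349, p(33)=10143, p(34)=12310, p(35)=14883, p(36)=17977, p(37)=21637, p(38)=26015, p(39)=31185, p(40)=37338, p(41)=44583, p(42)=53174, p(43)=63261, p(44)=75175, p(45)=89134, p(46)=105558, p(47)=124754, p(48)=147273, p(49)=173525, p(50)=204226, p(51)=239943, p(52)=281589, p(53)=329931, p(54)=386155, p(55)=451276, p(56)=526823, p(57)=614154, p(58)=715220, p(59)=831820, p(60)=966467, p(61)=1121505, p(62)=1300156, p(63)=1505499, p(64)=1741630, p(65)=2012558, p(66)=2323520, p(67)=2679689, p(68)=3087735, p(69)=3554345, p(70)=4087968, p(71)=4697205, p(72)=5392783, p(73)=6185689, p(74)=7089500, p(75)=8118264, p(76)=9289091, p(77)=10619863, p(78)=12132164, p(79)=13848650, p(80)=15796476, p(81)=18004327, p(82)=20506255, p(83)=23338469, p(84)=26543660, p(85)=30167357, p(86)=34262962, p(87)=38887673, p(88)=44108109, p(89)=49995925, p(90)=56634173, p(91)=64112359, p(92)=72533807, p(93)=82010177, p(94)=92669720, p(95)=104651419, p(96)=118114304, p(97)=133230930, p(98)=150198136, p(99)=169229875, p(100)=190569292, p(101)=214481126, p(102)=241265379, p(103)=271248950, p(104)=304801365, p(105)=342325709, p(106)=384276336, p(107)=431149389, p(108)=483502844, p(109)=541946240, p(110)=607163746.
Final step: p(111) = p(110) + p(109) - p(106) - p(104) + p(99) + p(96) - p(89) - p(85) + p(76) + p(71) - p(60) - p(54) + p(41) + p(34) - p(19) - p(11)
= 607163746 + 541946240 - 384276336 - 304801365 + 169229875 + 118114304 - 49995925 - 30167357 + 9289091 + 4697205 - 966467 - 386155 + 44583 + 12310 - 490 - 56
= 679903203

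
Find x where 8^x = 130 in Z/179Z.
25

Baby-step giant-step with step n = ⌈√179⌉ = 14.
Baby steps 8^j mod 179 (j:value) for j=0..13: 0:1, 1:8, 2:64, 3:154, 4:158, 5:11, 6:88, 7:167, 8:83, 9:127, 10:121, 11:73, 12:47, 13:18.
Giant-step multiplier: 8^(-14) ≡ 8^(178-14) = 8^164 ≡ 46 (mod 179).
Giant steps γ_i = 130·46^i mod 179: γ_0=130, γ_1=73 (in table at j=11).
x = i·n + j = 1·14 + 11 = 25.
Check: 8^25 ≡ 130 (mod 179).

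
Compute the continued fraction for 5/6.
[0; 1, 5]

Euclidean algorithm steps:
5 = 0 × 6 + 5
6 = 1 × 5 + 1
5 = 5 × 1 + 0
Continued fraction: [0; 1, 5]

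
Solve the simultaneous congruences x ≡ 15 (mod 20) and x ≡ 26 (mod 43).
155

Using Chinese Remainder Theorem:
M = 20 × 43 = 860
M1 = 43, M2 = 20
y1 = 43^(-1) mod 20 = 7
y2 = 20^(-1) mod 43 = 28
x = (15×43×7 + 26×20×28) mod 860 = 155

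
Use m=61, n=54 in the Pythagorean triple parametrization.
(805, 6588, 6637)

Euclid's formula: a = m² - n², b = 2mn, c = m² + n²
m = 61, n = 54
a = 61² - 54² = 3721 - 2916 = 805
b = 2 × 61 × 54 = 6588
c = 61² + 54² = 3721 + 2916 = 6637
Verification: 805² + 6588² = 648025 + 43401744 = 44049769 = 6637² ✓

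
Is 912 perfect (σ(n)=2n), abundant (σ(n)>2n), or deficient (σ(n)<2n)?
abundant

Proper divisors of 912: sum = 1 + 2 + 3 + 4 + 6 + 8 + 12 + 16 + ... + 152 + 228 + 304 + 456 (19 divisors) = 1568
Since 1568 > 912, 912 is abundant.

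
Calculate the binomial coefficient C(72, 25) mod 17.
0

Using Lucas' theorem:
Write n=72 and k=25 in base 17:
n in base 17: [4, 4]
k in base 17: [1, 8]
C(72,25) mod 17 = ∏ C(n_i, k_i) mod 17
Digit binomials (mod 17): C(4,1) = 4; C(4,8) = 0 (k_i > n_i)
Product: 4 × 0 = 0 ≡ 0 (mod 17)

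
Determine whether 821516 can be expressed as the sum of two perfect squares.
Not possible

Factorization: 821516 = 2^2 × 59^3
By Fermat: n is sum of two squares iff every prime p ≡ 3 (mod 4) appears to even power.
Prime(s) ≡ 3 (mod 4) with odd exponent: [(59, 3)]
Therefore 821516 cannot be expressed as a² + b².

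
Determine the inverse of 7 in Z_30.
13

gcd(7, 30) = 1, so the inverse exists.
Extended Euclidean algorithm on (30, 7):
30 = 4 × 7 + 2  ⟹  2 = (1)·30 + (-4)·7
7 = 3 × 2 + 1  ⟹  1 = (-3)·30 + (13)·7
So (13)·7 ≡ 1 (mod 30), i.e. 7^(-1) ≡ 13 (mod 30).
Check: 7 × 13 = 91 ≡ 1 (mod 30)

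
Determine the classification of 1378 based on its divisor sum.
deficient

Proper divisors of 1378: sum = 1 + 2 + 13 + 26 + 53 + 106 + 689 = 890
Since 890 < 1378, 1378 is deficient.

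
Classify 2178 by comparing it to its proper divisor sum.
abundant

Proper divisors of 2178: sum = 1 + 2 + 3 + 6 + 9 + 11 + 18 + 22 + ... + 242 + 363 + 726 + 1089 (17 divisors) = 3009
Since 3009 > 2178, 2178 is abundant.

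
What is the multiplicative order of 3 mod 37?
18

37 is prime, so ord(3) divides φ(37) = 36.
Divisors of 36: 1, 2, 3, 4, 6, 9, 12, 18, 36.
Repeated squaring: 3^1 ≡ 3, 3^2 ≡ 9, 3^4 ≡ 7, 3^8 ≡ 12, 3^16 ≡ 33, 3^32 ≡ 16 (mod 37).
Test 3^d mod 37 for each divisor d in increasing order:
3^1 ≡ 3
3^2 ≡ 9
3^3 = 3^2·3^1 ≡ 27
3^4 ≡ 7
3^6 = 3^4·3^2 ≡ 26
3^9 = 3^8·3^1 ≡ 36
3^12 = 3^8·3^4 ≡ 10
3^18 = 3^16·3^2 ≡ 1  ← first divisor giving 1
The order is 18.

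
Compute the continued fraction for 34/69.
[0; 2, 34]

Euclidean algorithm steps:
34 = 0 × 69 + 34
69 = 2 × 34 + 1
34 = 34 × 1 + 0
Continued fraction: [0; 2, 34]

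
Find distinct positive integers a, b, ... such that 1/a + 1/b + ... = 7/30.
1/5 + 1/30

Greedy algorithm:
7/30: ceiling(30/7) = 5, use 1/5
1/30: ceiling(30/1) = 30, use 1/30
Result: 7/30 = 1/5 + 1/30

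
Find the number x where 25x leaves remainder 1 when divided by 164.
105

gcd(25, 164) = 1, so the inverse exists.
Extended Euclidean algorithm on (164, 25):
164 = 6 × 25 + 14  ⟹  14 = (1)·164 + (-6)·25
25 = 1 × 14 + 11  ⟹  11 = (-1)·164 + (7)·25
14 = 1 × 11 + 3  ⟹  3 = (2)·164 + (-13)·25
11 = 3 × 3 + 2  ⟹  2 = (-7)·164 + (46)·25
3 = 1 × 2 + 1  ⟹  1 = (9)·164 + (-59)·25
So (-59)·25 ≡ 1 (mod 164), i.e. 25^(-1) ≡ -59 ≡ 105 (mod 164).
Check: 25 × 105 = 2625 ≡ 1 (mod 164)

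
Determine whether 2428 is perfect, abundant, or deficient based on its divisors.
deficient

Proper divisors of 2428: sum = 1 + 2 + 4 + 607 + 1214 = 1828
Since 1828 < 2428, 2428 is deficient.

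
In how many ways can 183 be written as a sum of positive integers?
896684817527

p(n) counts ways to write n as a sum of positive integers (order ignored).
Euler's pentagonal recurrence: p(k) = p(k-1) + p(k-2) - p(k-5) - p(k-7) + p(k-12) + p(k-15) - ... (offsets j(3j∓1)/2, signs ++--, p(0)=1, p(<0)=0).
DP table for k = 0..182: p(0)=1, p(1)=1, p(2)=2, p(3)=3, p(4)=5, p(5)=7, p(6)=11, p(7)=15, p(8)=22, p(9)=30, p(10)=42, p(11)=56, p(12)=77, p(13)=101, p(14)=135, p(15)=176, p(16)=231, p(17)=297, p(18)=385, p(19)=490, p(20)=627, p(21)=792, p(22)=1002, p(23)=1255, p(24)=1575, p(25)=1958, p(26)=2436, p(27)=3010, p(28)=3718, p(29)=4565, p(30)=5604, p(31)=6842, p(32)=8349, p(33)=10143, p(34)=12310, p(35)=14883, p(36)=17977, p(37)=21637, p(38)=26015, p(39)=31185, p(40)=37338, p(41)=44583, p(42)=53174, p(43)=63261, p(44)=75175, p(45)=89134, p(46)=105558, p(47)=124754, p(48)=147273, p(49)=173525, p(50)=204226, p(51)=239943, p(52)=281589, p(53)=329931, p(54)=386155, p(55)=451276, p(56)=526823, p(57)=614154, p(58)=715220, p(59)=831820, p(60)=966467, p(61)=1121505, p(62)=1300156, p(63)=1505499, p(64)=1741630, p(65)=2012558, p(66)=2323520, p(67)=2679689, p(68)=3087735, p(69)=3554345, p(70)=4087968, p(71)=4697205, p(72)=5392783, p(73)=6185689, p(74)=7089500, p(75)=8118264, p(76)=9289091, p(77)=10619863, p(78)=12132164, p(79)=13848650, p(80)=15796476, p(81)=18004327, p(82)=20506255, p(83)=23338469, p(84)=26543660, p(85)=30167357, p(86)=34262962, p(87)=38887673, p(88)=44108109, p(89)=49995925, p(90)=56634173, p(91)=64112359, p(92)=72533807, p(93)=82010177, p(94)=92669720, p(95)=104651419, p(96)=118114304, p(97)=133230930, p(98)=150198136, p(99)=169229875, p(100)=190569292, p(101)=214481126, p(102)=241265379, p(103)=271248950, p(104)=304801365, p(105)=342325709, p(106)=384276336, p(107)=431149389, p(108)=483502844, p(109)=541946240, p(110)=607163746, p(111)=679903203, p(112)=761002156, p(113)=851376628, p(114)=952050665, p(115)=1064144451, p(116)=1188908248, p(117)=1327710076, p(118)=1482074143, p(119)=1653668665, p(120)=1844349560, p(121)=2056148051, p(122)=2291320912, p(123)=2552338241, p(124)=2841940500, p(125)=3163127352, p(126)=3519222692, p(127)=3913864295, p(128)=4351078600, p(129)=4835271870, p(130)=5371315400, p(131)=5964539504, p(132)=6620830889, p(133)=7346629512, p(134)=8149040695, p(135)=9035836076, p(136)=10015581680, p(137)=11097645016, p(138)=12292341831, p(139)=13610949895, p(140)=15065878135, p(141)=16670689208, p(142)=18440293320, p(143)=20390982757, p(144)=22540654445, p(145)=24908858009, p(146)=27517052599, p(147)=30388671978, p(148)=33549419497, p(149)=37027355200, p(150)=40853235313, p(151)=45060624582, p(152)=49686288421, p(153)=54770336324, p(154)=60356673280, p(155)=66493182097, p(156)=73232243759, p(157)=80630964769, p(158)=88751778802, p(159)=97662728555, p(160)=107438159466, p(161)=118159068427, p(162)=129913904637, p(163)=142798995930, p(164)=156919475295, p(165)=172389800255, p(166)=189334822579, p(167)=207890420102, p(168)=228204732751, p(169)=250438925115, p(170)=274768617130, p(171)=301384802048, p(172)=330495499613, p(173)=362326859895, p(174)=397125074750, p(175)=435157697830, p(176)=476715857290, p(177)=522115831195, p(178)=571701605655, p(179)=625846753120, p(180)=684957390936, p(181)=749474411781, p(182)=819876908323.
Final step: p(183) = p(182) + p(181) - p(178) - p(176) + p(171) + p(168) - p(161) - p(157) + p(148) + p(143) - p(132) - p(126) + p(113) + p(106) - p(91) - p(83) + p(66) + p(57) - p(38) - p(28) + p(7)
= 819876908323 + 749474411781 - 571701605655 - 476715857290 + 301384802048 + 228204732751 - 118159068427 - 80630964769 + 33549419497 + 20390982757 - 6620830889 - 3519222692 + 851376628 + 384276336 - 64112359 - 23338469 + 2323520 + 614154 - 26015 - 3718 + 15
= 896684817527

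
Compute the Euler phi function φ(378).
108

378 = 2 × 3^3 × 7
φ(n) = n × ∏(1 - 1/p) for each prime p dividing n
φ(378) = 378 × (1 - 1/2) × (1 - 1/3) × (1 - 1/7) = 108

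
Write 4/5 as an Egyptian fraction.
1/2 + 1/4 + 1/20

Greedy algorithm:
4/5: ceiling(5/4) = 2, use 1/2
3/10: ceiling(10/3) = 4, use 1/4
1/20: ceiling(20/1) = 20, use 1/20
Result: 4/5 = 1/2 + 1/4 + 1/20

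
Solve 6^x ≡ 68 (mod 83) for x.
30

Baby-step giant-step with step n = ⌈√83⌉ = 10.
Baby steps 6^j mod 83 (j:value) for j=0..9: 0:1, 1:6, 2:36, 3:50, 4:51, 5:57, 6:10, 7:60, 8:28, 9:2.
Giant-step multiplier: 6^(-10) ≡ 6^(82-10) = 6^72 ≡ 7 (mod 83).
Giant steps γ_i = 68·7^i mod 83: γ_0=68, γ_1=61, γ_2=12, γ_3=1 (in table at j=0).
x = i·n + j = 3·10 + 0 = 30.
Check: 6^30 ≡ 68 (mod 83).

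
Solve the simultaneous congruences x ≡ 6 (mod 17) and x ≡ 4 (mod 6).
40

Using Chinese Remainder Theorem:
M = 17 × 6 = 102
M1 = 6, M2 = 17
y1 = 6^(-1) mod 17 = 3
y2 = 17^(-1) mod 6 = 5
x = (6×6×3 + 4×17×5) mod 102 = 40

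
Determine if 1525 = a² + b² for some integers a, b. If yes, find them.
2² + 39² (a=2, b=39)

Factorization: 1525 = 5^2 × 61
By Fermat: n is sum of two squares iff every prime p ≡ 3 (mod 4) appears to even power.
All primes ≡ 3 (mod 4) appear to even power.
Search a = 0, 1, 2, … for 1525 - a² a perfect square: first hit at a = 2: 1525 - 4 = 1521 = 39².
1525 = 2² + 39² = 4 + 1521 ✓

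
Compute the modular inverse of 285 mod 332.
113

gcd(285, 332) = 1, so the inverse exists.
Extended Euclidean algorithm on (332, 285):
332 = 1 × 285 + 47  ⟹  47 = (1)·332 + (-1)·285
285 = 6 × 47 + 3  ⟹  3 = (-6)·332 + (7)·285
47 = 15 × 3 + 2  ⟹  2 = (91)·332 + (-106)·285
3 = 1 × 2 + 1  ⟹  1 = (-97)·332 + (113)·285
So (113)·285 ≡ 1 (mod 332), i.e. 285^(-1) ≡ 113 (mod 332).
Check: 285 × 113 = 32205 ≡ 1 (mod 332)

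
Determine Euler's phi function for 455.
288

455 = 5 × 7 × 13
φ(n) = n × ∏(1 - 1/p) for each prime p dividing n
φ(455) = 455 × (1 - 1/5) × (1 - 1/7) × (1 - 1/13) = 288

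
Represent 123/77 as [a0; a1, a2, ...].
[1; 1, 1, 2, 15]

Euclidean algorithm steps:
123 = 1 × 77 + 46
77 = 1 × 46 + 31
46 = 1 × 31 + 15
31 = 2 × 15 + 1
15 = 15 × 1 + 0
Continued fraction: [1; 1, 1, 2, 15]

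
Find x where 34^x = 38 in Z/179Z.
173

Baby-step giant-step with step n = ⌈√179⌉ = 14.
Baby steps 34^j mod 179 (j:value) for j=0..13: 0:1, 1:34, 2:82, 3:103, 4:101, 5:33, 6:48, 7:21, 8:177, 9:111, 10:15, 11:152, 12:156, 13:113.
Giant-step multiplier: 34^(-14) ≡ 34^(178-14) = 34^164 ≡ 110 (mod 179).
Giant steps γ_i = 38·110^i mod 179: γ_0=38, γ_1=63, γ_2=128, γ_3=118, γ_4=92, γ_5=96, γ_6=178, γ_7=69, γ_8=72, γ_9=44, γ_10=7, γ_11=54, γ_12=33 (in table at j=5).
x = i·n + j = 12·14 + 5 = 173.
Check: 34^173 ≡ 38 (mod 179).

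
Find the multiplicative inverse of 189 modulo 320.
149

gcd(189, 320) = 1, so the inverse exists.
Extended Euclidean algorithm on (320, 189):
320 = 1 × 189 + 131  ⟹  131 = (1)·320 + (-1)·189
189 = 1 × 131 + 58  ⟹  58 = (-1)·320 + (2)·189
131 = 2 × 58 + 15  ⟹  15 = (3)·320 + (-5)·189
58 = 3 × 15 + 13  ⟹  13 = (-10)·320 + (17)·189
15 = 1 × 13 + 2  ⟹  2 = (13)·320 + (-22)·189
13 = 6 × 2 + 1  ⟹  1 = (-88)·320 + (149)·189
So (149)·189 ≡ 1 (mod 320), i.e. 189^(-1) ≡ 149 (mod 320).
Check: 189 × 149 = 28161 ≡ 1 (mod 320)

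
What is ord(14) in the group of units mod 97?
96

97 is prime, so ord(14) divides φ(97) = 96.
Divisors of 96: 1, 2, 3, 4, 6, 8, 12, 16, 24, 32, 48, 96.
Repeated squaring: 14^1 ≡ 14, 14^2 ≡ 2, 14^4 ≡ 4, 14^8 ≡ 16, 14^16 ≡ 62, 14^32 ≡ 61, 14^64 ≡ 35 (mod 97).
Test 14^d mod 97 for each divisor d in increasing order:
14^1 ≡ 14
14^2 ≡ 2
14^3 = 14^2·14^1 ≡ 28
14^4 ≡ 4
14^6 = 14^4·14^2 ≡ 8
14^8 ≡ 16
14^12 = 14^8·14^4 ≡ 64
14^16 ≡ 62
14^24 = 14^16·14^8 ≡ 22
14^32 ≡ 61
14^48 = 14^32·14^16 ≡ 96
14^96 = 14^64·14^32 ≡ 1  ← first divisor giving 1
The order is 96.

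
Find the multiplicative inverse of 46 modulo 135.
91

gcd(46, 135) = 1, so the inverse exists.
Extended Euclidean algorithm on (135, 46):
135 = 2 × 46 + 43  ⟹  43 = (1)·135 + (-2)·46
46 = 1 × 43 + 3  ⟹  3 = (-1)·135 + (3)·46
43 = 14 × 3 + 1  ⟹  1 = (15)·135 + (-44)·46
So (-44)·46 ≡ 1 (mod 135), i.e. 46^(-1) ≡ -44 ≡ 91 (mod 135).
Check: 46 × 91 = 4186 ≡ 1 (mod 135)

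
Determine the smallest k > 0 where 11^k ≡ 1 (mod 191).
38

191 is prime, so ord(11) divides φ(191) = 190.
Divisors of 190: 1, 2, 5, 10, 19, 38, 95, 190.
Repeated squaring: 11^1 ≡ 11, 11^2 ≡ 121, 11^4 ≡ 125, 11^8 ≡ 154, 11^16 ≡ 32, 11^32 ≡ 69, 11^64 ≡ 177, 11^128 ≡ 5 (mod 191).
Test 11^d mod 191 for each divisor d in increasing order:
11^1 ≡ 11
11^2 ≡ 121
11^5 = 11^4·11^1 ≡ 38
11^10 = 11^8·11^2 ≡ 107
11^19 = 11^16·11^2·11^1 ≡ 190
11^38 = 11^32·11^4·11^2 ≡ 1  ← first divisor giving 1
The order is 38.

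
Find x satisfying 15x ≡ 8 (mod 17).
x ≡ 13 (mod 17)

gcd(15, 17) = 1, which divides 8, so solutions exist.
Find 15^(-1) mod 17 by the extended Euclidean algorithm:
17 = 1 × 15 + 2  ⟹  2 = (1)·17 + (-1)·15
15 = 7 × 2 + 1  ⟹  1 = (-7)·17 + (8)·15
So (8)·15 ≡ 1 (mod 17), i.e. 15^(-1) ≡ 8 (mod 17).
x ≡ 8 × 8 = 64 ≡ 13 (mod 17).
Check: 15 × 13 = 195 ≡ 8 (mod 17).
Unique solution: x ≡ 13 (mod 17)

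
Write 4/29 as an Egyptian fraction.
1/8 + 1/78 + 1/9048

Greedy algorithm:
4/29: ceiling(29/4) = 8, use 1/8
3/232: ceiling(232/3) = 78, use 1/78
1/9048: ceiling(9048/1) = 9048, use 1/9048
Result: 4/29 = 1/8 + 1/78 + 1/9048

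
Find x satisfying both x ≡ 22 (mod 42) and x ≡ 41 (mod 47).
652

Using Chinese Remainder Theorem:
M = 42 × 47 = 1974
M1 = 47, M2 = 42
y1 = 47^(-1) mod 42 = 17
y2 = 42^(-1) mod 47 = 28
x = (22×47×17 + 41×42×28) mod 1974 = 652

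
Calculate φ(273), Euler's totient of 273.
144

273 = 3 × 7 × 13
φ(n) = n × ∏(1 - 1/p) for each prime p dividing n
φ(273) = 273 × (1 - 1/3) × (1 - 1/7) × (1 - 1/13) = 144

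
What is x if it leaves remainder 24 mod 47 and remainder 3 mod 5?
118

Using Chinese Remainder Theorem:
M = 47 × 5 = 235
M1 = 5, M2 = 47
y1 = 5^(-1) mod 47 = 19
y2 = 47^(-1) mod 5 = 3
x = (24×5×19 + 3×47×3) mod 235 = 118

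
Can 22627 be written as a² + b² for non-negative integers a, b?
Not possible

Factorization: 22627 = 11^3 × 17
By Fermat: n is sum of two squares iff every prime p ≡ 3 (mod 4) appears to even power.
Prime(s) ≡ 3 (mod 4) with odd exponent: [(11, 3)]
Therefore 22627 cannot be expressed as a² + b².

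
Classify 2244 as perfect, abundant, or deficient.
abundant

Proper divisors of 2244: sum = 1 + 2 + 3 + 4 + 6 + 11 + 12 + 17 + ... + 374 + 561 + 748 + 1122 (23 divisors) = 3804
Since 3804 > 2244, 2244 is abundant.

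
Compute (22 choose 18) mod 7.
0

Using Lucas' theorem:
Write n=22 and k=18 in base 7:
n in base 7: [3, 1]
k in base 7: [2, 4]
C(22,18) mod 7 = ∏ C(n_i, k_i) mod 7
Digit binomials (mod 7): C(3,2) = 3; C(1,4) = 0 (k_i > n_i)
Product: 3 × 0 = 0 ≡ 0 (mod 7)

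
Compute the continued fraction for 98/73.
[1; 2, 1, 11, 2]

Euclidean algorithm steps:
98 = 1 × 73 + 25
73 = 2 × 25 + 23
25 = 1 × 23 + 2
23 = 11 × 2 + 1
2 = 2 × 1 + 0
Continued fraction: [1; 2, 1, 11, 2]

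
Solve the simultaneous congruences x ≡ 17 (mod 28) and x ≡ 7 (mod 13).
241

Using Chinese Remainder Theorem:
M = 28 × 13 = 364
M1 = 13, M2 = 28
y1 = 13^(-1) mod 28 = 13
y2 = 28^(-1) mod 13 = 7
x = (17×13×13 + 7×28×7) mod 364 = 241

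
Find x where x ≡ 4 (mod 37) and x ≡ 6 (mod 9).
78

Using Chinese Remainder Theorem:
M = 37 × 9 = 333
M1 = 9, M2 = 37
y1 = 9^(-1) mod 37 = 33
y2 = 37^(-1) mod 9 = 1
x = (4×9×33 + 6×37×1) mod 333 = 78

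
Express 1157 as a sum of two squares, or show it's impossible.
1² + 34² (a=1, b=34)

Factorization: 1157 = 13 × 89
By Fermat: n is sum of two squares iff every prime p ≡ 3 (mod 4) appears to even power.
All primes ≡ 3 (mod 4) appear to even power.
Search a = 0, 1, 2, … for 1157 - a² a perfect square: first hit at a = 1: 1157 - 1 = 1156 = 34².
1157 = 1² + 34² = 1 + 1156 ✓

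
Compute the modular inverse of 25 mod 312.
25

gcd(25, 312) = 1, so the inverse exists.
Extended Euclidean algorithm on (312, 25):
312 = 12 × 25 + 12  ⟹  12 = (1)·312 + (-12)·25
25 = 2 × 12 + 1  ⟹  1 = (-2)·312 + (25)·25
So (25)·25 ≡ 1 (mod 312), i.e. 25^(-1) ≡ 25 (mod 312).
Check: 25 × 25 = 625 ≡ 1 (mod 312)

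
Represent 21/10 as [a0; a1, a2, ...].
[2; 10]

Euclidean algorithm steps:
21 = 2 × 10 + 1
10 = 10 × 1 + 0
Continued fraction: [2; 10]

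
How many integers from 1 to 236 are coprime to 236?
116

236 = 2^2 × 59
φ(n) = n × ∏(1 - 1/p) for each prime p dividing n
φ(236) = 236 × (1 - 1/2) × (1 - 1/59) = 116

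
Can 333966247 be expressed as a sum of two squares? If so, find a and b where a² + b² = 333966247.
Not possible

Factorization: 333966247 = 97 × 151^3
By Fermat: n is sum of two squares iff every prime p ≡ 3 (mod 4) appears to even power.
Prime(s) ≡ 3 (mod 4) with odd exponent: [(151, 3)]
Therefore 333966247 cannot be expressed as a² + b².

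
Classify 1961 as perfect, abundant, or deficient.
deficient

Proper divisors of 1961: sum = 1 + 37 + 53 = 91
Since 91 < 1961, 1961 is deficient.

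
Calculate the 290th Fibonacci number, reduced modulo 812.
113

Matrix identity: Q^n = [[F_(n+1), F_n], [F_n, F_(n-1)]] with Q = [[1,1],[1,0]].
n = 290 = 100100010₂. Square-and-multiply, entries mod 812:
Q^1 = [[1,1],[1,0]]
Q^2 = (Q^1)² = [[2,1],[1,1]]
Q^4 = (Q^2)² = [[5,3],[3,2]]
Q^9 = (Q^4)²·Q = [[55,34],[34,21]]
Q^18 = (Q^9)² = [[121,148],[148,785]]
Q^36 = (Q^18)² = [[5,108],[108,709]]
Q^72 = (Q^36)² = [[321,784],[784,349]]
Q^145 = (Q^72)²·Q = [[617,701],[701,728]]
Q^290 = (Q^145)² = [[2,113],[113,701]]
F_290 mod 812 = Q^290[0][1] = 113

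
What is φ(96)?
32

96 = 2^5 × 3
φ(n) = n × ∏(1 - 1/p) for each prime p dividing n
φ(96) = 96 × (1 - 1/2) × (1 - 1/3) = 32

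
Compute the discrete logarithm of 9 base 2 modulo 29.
10

Baby-step giant-step with step n = ⌈√29⌉ = 6.
Baby steps 2^j mod 29 (j:value) for j=0..5: 0:1, 1:2, 2:4, 3:8, 4:16, 5:3.
Giant-step multiplier: 2^(-6) ≡ 2^(28-6) = 2^22 ≡ 5 (mod 29).
Giant steps γ_i = 9·5^i mod 29: γ_0=9, γ_1=16 (in table at j=4).
x = i·n + j = 1·6 + 4 = 10.
Check: 2^10 ≡ 9 (mod 29).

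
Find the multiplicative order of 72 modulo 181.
36

181 is prime, so ord(72) divides φ(181) = 180.
Divisors of 180: 1, 2, 3, 4, 5, 6, 9, 10, 12, 15, 18, 20, 30, 36, 45, 60, 90, 180.
Repeated squaring: 72^1 ≡ 72, 72^2 ≡ 116, 72^4 ≡ 62, 72^8 ≡ 43, 72^16 ≡ 39, 72^32 ≡ 73, 72^64 ≡ 80, 72^128 ≡ 65 (mod 181).
Test 72^d mod 181 for each divisor d in increasing order:
72^1 ≡ 72
72^2 ≡ 116
72^3 = 72^2·72^1 ≡ 26
72^4 ≡ 62
72^5 = 72^4·72^1 ≡ 120
72^6 = 72^4·72^2 ≡ 133
72^9 = 72^8·72^1 ≡ 19
72^10 = 72^8·72^2 ≡ 101
72^12 = 72^8·72^4 ≡ 132
72^15 = 72^8·72^4·72^2·72^1 ≡ 174
72^18 = 72^16·72^2 ≡ 180
72^20 = 72^16·72^4 ≡ 65
72^30 = 72^16·72^8·72^4·72^2 ≡ 49
72^36 = 72^32·72^4 ≡ 1  ← first divisor giving 1
The order is 36.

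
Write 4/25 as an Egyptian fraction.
1/7 + 1/59 + 1/5163 + 1/53307975

Greedy algorithm:
4/25: ceiling(25/4) = 7, use 1/7
3/175: ceiling(175/3) = 59, use 1/59
2/10325: ceiling(10325/2) = 5163, use 1/5163
1/53307975: ceiling(53307975/1) = 53307975, use 1/53307975
Result: 4/25 = 1/7 + 1/59 + 1/5163 + 1/53307975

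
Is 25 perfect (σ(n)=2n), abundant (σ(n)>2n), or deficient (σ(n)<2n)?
deficient

Proper divisors of 25: sum = 1 + 5 = 6
Since 6 < 25, 25 is deficient.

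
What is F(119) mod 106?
89

Matrix identity: Q^n = [[F_(n+1), F_n], [F_n, F_(n-1)]] with Q = [[1,1],[1,0]].
n = 119 = 1110111₂. Square-and-multiply, entries mod 106:
Q^1 = [[1,1],[1,0]]
Q^3 = (Q^1)²·Q = [[3,2],[2,1]]
Q^7 = (Q^3)²·Q = [[21,13],[13,8]]
Q^14 = (Q^7)² = [[80,59],[59,21]]
Q^29 = (Q^14)²·Q = [[46,23],[23,23]]
Q^59 = (Q^29)²·Q = [[98,101],[101,103]]
Q^119 = (Q^59)²·Q = [[38,89],[89,55]]
F_119 mod 106 = Q^119[0][1] = 89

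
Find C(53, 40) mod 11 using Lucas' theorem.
1

Using Lucas' theorem:
Write n=53 and k=40 in base 11:
n in base 11: [4, 9]
k in base 11: [3, 7]
C(53,40) mod 11 = ∏ C(n_i, k_i) mod 11
Digit binomials (mod 11): C(4,3) = 4; C(9,7) = 36 ≡ 3
Product: 4 × 3 = 12 ≡ 1 (mod 11)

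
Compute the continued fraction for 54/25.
[2; 6, 4]

Euclidean algorithm steps:
54 = 2 × 25 + 4
25 = 6 × 4 + 1
4 = 4 × 1 + 0
Continued fraction: [2; 6, 4]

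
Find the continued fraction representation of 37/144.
[0; 3, 1, 8, 4]

Euclidean algorithm steps:
37 = 0 × 144 + 37
144 = 3 × 37 + 33
37 = 1 × 33 + 4
33 = 8 × 4 + 1
4 = 4 × 1 + 0
Continued fraction: [0; 3, 1, 8, 4]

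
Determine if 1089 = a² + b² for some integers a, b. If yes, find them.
0² + 33² (a=0, b=33)

Factorization: 1089 = 3^2 × 11^2
By Fermat: n is sum of two squares iff every prime p ≡ 3 (mod 4) appears to even power.
All primes ≡ 3 (mod 4) appear to even power.
Search a = 0, 1, 2, … for 1089 - a² a perfect square: first hit at a = 0: 1089 - 0 = 1089 = 33².
1089 = 0² + 33² = 0 + 1089 ✓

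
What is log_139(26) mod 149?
102

Baby-step giant-step with step n = ⌈√149⌉ = 13.
Baby steps 139^j mod 149 (j:value) for j=0..12: 0:1, 1:139, 2:100, 3:43, 4:17, 5:128, 6:61, 7:135, 8:140, 9:90, 10:143, 11:60, 12:145.
Giant-step multiplier: 139^(-13) ≡ 139^(148-13) = 139^135 ≡ 41 (mod 149).
Giant steps γ_i = 26·41^i mod 149: γ_0=26, γ_1=23, γ_2=49, γ_3=72, γ_4=121, γ_5=44, γ_6=16, γ_7=60 (in table at j=11).
x = i·n + j = 7·13 + 11 = 102.
Check: 139^102 ≡ 26 (mod 149).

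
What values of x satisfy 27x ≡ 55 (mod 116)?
x ≡ 45 (mod 116)

gcd(27, 116) = 1, which divides 55, so solutions exist.
Find 27^(-1) mod 116 by the extended Euclidean algorithm:
116 = 4 × 27 + 8  ⟹  8 = (1)·116 + (-4)·27
27 = 3 × 8 + 3  ⟹  3 = (-3)·116 + (13)·27
8 = 2 × 3 + 2  ⟹  2 = (7)·116 + (-30)·27
3 = 1 × 2 + 1  ⟹  1 = (-10)·116 + (43)·27
So (43)·27 ≡ 1 (mod 116), i.e. 27^(-1) ≡ 43 (mod 116).
x ≡ 43 × 55 = 2365 ≡ 45 (mod 116).
Check: 27 × 45 = 1215 ≡ 55 (mod 116).
Unique solution: x ≡ 45 (mod 116)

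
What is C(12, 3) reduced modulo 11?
0

Using Lucas' theorem:
Write n=12 and k=3 in base 11:
n in base 11: [1, 1]
k in base 11: [0, 3]
C(12,3) mod 11 = ∏ C(n_i, k_i) mod 11
Digit binomials (mod 11): C(1,0) = 1; C(1,3) = 0 (k_i > n_i)
Product: 1 × 0 = 0 ≡ 0 (mod 11)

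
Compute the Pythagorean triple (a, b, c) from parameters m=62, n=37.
(2475, 4588, 5213)

Euclid's formula: a = m² - n², b = 2mn, c = m² + n²
m = 62, n = 37
a = 62² - 37² = 3844 - 1369 = 2475
b = 2 × 62 × 37 = 4588
c = 62² + 37² = 3844 + 1369 = 5213
Verification: 2475² + 4588² = 6125625 + 21049744 = 27175369 = 5213² ✓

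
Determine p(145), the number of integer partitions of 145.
24908858009

p(n) counts ways to write n as a sum of positive integers (order ignored).
Euler's pentagonal recurrence: p(k) = p(k-1) + p(k-2) - p(k-5) - p(k-7) + p(k-12) + p(k-15) - ... (offsets j(3j∓1)/2, signs ++--, p(0)=1, p(<0)=0).
DP table for k = 0..144: p(0)=1, p(1)=1, p(2)=2, p(3)=3, p(4)=5, p(5)=7, p(6)=11, p(7)=15, p(8)=22, p(9)=30, p(10)=42, p(11)=56, p(12)=77, p(13)=101, p(14)=135, p(15)=176, p(16)=231, p(17)=297, p(18)=385, p(19)=490, p(20)=627, p(21)=792, p(22)=1002, p(23)=1255, p(24)=1575, p(25)=1958, p(26)=2436, p(27)=3010, p(28)=3718, p(29)=4565, p(30)=5604, p(31)=6842, p(32)=8349, p(33)=10143, p(34)=12310, p(35)=14883, p(36)=17977, p(37)=21637, p(38)=26015, p(39)=31185, p(40)=37338, p(41)=44583, p(42)=53174, p(43)=63261, p(44)=75175, p(45)=89134, p(46)=105558, p(47)=124754, p(48)=147273, p(49)=173525, p(50)=204226, p(51)=239943, p(52)=281589, p(53)=329931, p(54)=386155, p(55)=451276, p(56)=526823, p(57)=614154, p(58)=715220, p(59)=831820, p(60)=966467, p(61)=1121505, p(62)=1300156, p(63)=1505499, p(64)=1741630, p(65)=2012558, p(66)=2323520, p(67)=2679689, p(68)=3087735, p(69)=3554345, p(70)=4087968, p(71)=4697205, p(72)=5392783, p(73)=6185689, p(74)=7089500, p(75)=8118264, p(76)=9289091, p(77)=10619863, p(78)=12132164, p(79)=13848650, p(80)=15796476, p(81)=18004327, p(82)=20506255, p(83)=23338469, p(84)=26543660, p(85)=30167357, p(86)=34262962, p(87)=38887673, p(88)=44108109, p(89)=49995925, p(90)=56634173, p(91)=64112359, p(92)=72533807, p(93)=82010177, p(94)=92669720, p(95)=104651419, p(96)=118114304, p(97)=133230930, p(98)=150198136, p(99)=169229875, p(100)=190569292, p(101)=214481126, p(102)=241265379, p(103)=271248950, p(104)=304801365, p(105)=342325709, p(106)=384276336, p(107)=431149389, p(108)=483502844, p(109)=541946240, p(110)=607163746, p(111)=679903203, p(112)=761002156, p(113)=851376628, p(114)=952050665, p(115)=1064144451, p(116)=1188908248, p(117)=1327710076, p(118)=1482074143, p(119)=1653668665, p(120)=1844349560, p(121)=2056148051, p(122)=2291320912, p(123)=2552338241, p(124)=2841940500, p(125)=3163127352, p(126)=3519222692, p(127)=3913864295, p(128)=4351078600, p(129)=4835271870, p(130)=5371315400, p(131)=5964539504, p(132)=6620830889, p(133)=7346629512, p(134)=8149040695, p(135)=9035836076, p(136)=10015581680, p(137)=11097645016, p(138)=12292341831, p(139)=13610949895, p(140)=15065878135, p(141)=16670689208, p(142)=18440293320, p(143)=20390982757, p(144)=22540654445.
Final step: p(145) = p(144) + p(143) - p(140) - p(138) + p(133) + p(130) - p(123) - p(119) + p(110) + p(105) - p(94) - p(88) + p(75) + p(68) - p(53) - p(45) + p(28) + p(19) - p(0)
= 22540654445 + 20390982757 - 15065878135 - 12292341831 + 7346629512 + 5371315400 - 2552338241 - 1653668665 + 607163746 + 342325709 - 92669720 - 44108109 + 8118264 + 3087735 - 329931 - 89134 + 3718 + 490 - 1
= 24908858009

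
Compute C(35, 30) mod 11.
0

Using Lucas' theorem:
Write n=35 and k=30 in base 11:
n in base 11: [3, 2]
k in base 11: [2, 8]
C(35,30) mod 11 = ∏ C(n_i, k_i) mod 11
Digit binomials (mod 11): C(3,2) = 3; C(2,8) = 0 (k_i > n_i)
Product: 3 × 0 = 0 ≡ 0 (mod 11)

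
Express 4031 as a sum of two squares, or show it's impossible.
Not possible

Factorization: 4031 = 29 × 139
By Fermat: n is sum of two squares iff every prime p ≡ 3 (mod 4) appears to even power.
Prime(s) ≡ 3 (mod 4) with odd exponent: [(139, 1)]
Therefore 4031 cannot be expressed as a² + b².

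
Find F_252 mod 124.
20

Matrix identity: Q^n = [[F_(n+1), F_n], [F_n, F_(n-1)]] with Q = [[1,1],[1,0]].
n = 252 = 11111100₂. Square-and-multiply, entries mod 124:
Q^1 = [[1,1],[1,0]]
Q^3 = (Q^1)²·Q = [[3,2],[2,1]]
Q^7 = (Q^3)²·Q = [[21,13],[13,8]]
Q^15 = (Q^7)²·Q = [[119,114],[114,5]]
Q^31 = (Q^15)²·Q = [[1,1],[1,0]]
Q^63 = (Q^31)²·Q = [[3,2],[2,1]]
Q^126 = (Q^63)² = [[13,8],[8,5]]
Q^252 = (Q^126)² = [[109,20],[20,89]]
F_252 mod 124 = Q^252[0][1] = 20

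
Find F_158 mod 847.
230

Matrix identity: Q^n = [[F_(n+1), F_n], [F_n, F_(n-1)]] with Q = [[1,1],[1,0]].
n = 158 = 10011110₂. Square-and-multiply, entries mod 847:
Q^1 = [[1,1],[1,0]]
Q^2 = (Q^1)² = [[2,1],[1,1]]
Q^4 = (Q^2)² = [[5,3],[3,2]]
Q^9 = (Q^4)²·Q = [[55,34],[34,21]]
Q^19 = (Q^9)²·Q = [[836,793],[793,43]]
Q^39 = (Q^19)²·Q = [[462,496],[496,813]]
Q^79 = (Q^39)²·Q = [[77,386],[386,538]]
Q^158 = (Q^79)² = [[771,230],[230,541]]
F_158 mod 847 = Q^158[0][1] = 230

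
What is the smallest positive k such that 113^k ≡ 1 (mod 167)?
166

167 is prime, so ord(113) divides φ(167) = 166.
Divisors of 166: 1, 2, 83, 166.
Repeated squaring: 113^1 ≡ 113, 113^2 ≡ 77, 113^4 ≡ 84, 113^8 ≡ 42, 113^16 ≡ 94, 113^32 ≡ 152, 113^64 ≡ 58, 113^128 ≡ 24 (mod 167).
Test 113^d mod 167 for each divisor d in increasing order:
113^1 ≡ 113
113^2 ≡ 77
113^83 = 113^64·113^16·113^2·113^1 ≡ 166
113^166 = 113^128·113^32·113^4·113^2 ≡ 1  ← first divisor giving 1
The order is 166.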